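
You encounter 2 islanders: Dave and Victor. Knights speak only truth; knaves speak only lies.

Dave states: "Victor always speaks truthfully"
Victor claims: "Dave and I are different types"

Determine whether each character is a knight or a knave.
Dave is a knave.
Victor is a knave.

Verification:
- Dave (knave) says "Victor always speaks truthfully" - this is FALSE (a lie) because Victor is a knave.
- Victor (knave) says "Dave and I are different types" - this is FALSE (a lie) because Victor is a knave and Dave is a knave.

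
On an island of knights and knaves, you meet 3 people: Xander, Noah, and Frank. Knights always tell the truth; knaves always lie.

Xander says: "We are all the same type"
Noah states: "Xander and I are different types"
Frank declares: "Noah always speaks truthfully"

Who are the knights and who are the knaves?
Xander is a knave.
Noah is a knight.
Frank is a knight.

Verification:
- Xander (knave) says "We are all the same type" - this is FALSE (a lie) because Noah and Frank are knights and Xander is a knave.
- Noah (knight) says "Xander and I are different types" - this is TRUE because Noah is a knight and Xander is a knave.
- Frank (knight) says "Noah always speaks truthfully" - this is TRUE because Noah is a knight.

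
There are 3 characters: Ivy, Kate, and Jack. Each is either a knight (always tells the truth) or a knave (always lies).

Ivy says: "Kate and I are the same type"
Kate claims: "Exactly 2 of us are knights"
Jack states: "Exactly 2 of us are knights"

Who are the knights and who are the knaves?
Ivy is a knave.
Kate is a knight.
Jack is a knight.

Verification:
- Ivy (knave) says "Kate and I are the same type" - this is FALSE (a lie) because Ivy is a knave and Kate is a knight.
- Kate (knight) says "Exactly 2 of us are knights" - this is TRUE because there are 2 knights.
- Jack (knight) says "Exactly 2 of us are knights" - this is TRUE because there are 2 knights.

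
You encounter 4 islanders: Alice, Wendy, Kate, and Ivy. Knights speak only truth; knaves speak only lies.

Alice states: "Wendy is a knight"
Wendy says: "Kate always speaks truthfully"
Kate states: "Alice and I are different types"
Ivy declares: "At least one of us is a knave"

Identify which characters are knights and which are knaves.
Alice is a knave.
Wendy is a knave.
Kate is a knave.
Ivy is a knight.

Verification:
- Alice (knave) says "Wendy is a knight" - this is FALSE (a lie) because Wendy is a knave.
- Wendy (knave) says "Kate always speaks truthfully" - this is FALSE (a lie) because Kate is a knave.
- Kate (knave) says "Alice and I are different types" - this is FALSE (a lie) because Kate is a knave and Alice is a knave.
- Ivy (knight) says "At least one of us is a knave" - this is TRUE because Alice, Wendy, and Kate are knaves.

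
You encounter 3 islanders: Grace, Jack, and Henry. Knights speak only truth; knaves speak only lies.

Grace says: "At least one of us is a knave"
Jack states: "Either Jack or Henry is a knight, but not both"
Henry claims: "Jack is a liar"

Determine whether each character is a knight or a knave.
Grace is a knight.
Jack is a knight.
Henry is a knave.

Verification:
- Grace (knight) says "At least one of us is a knave" - this is TRUE because Henry is a knave.
- Jack (knight) says "Either Jack or Henry is a knight, but not both" - this is TRUE because Jack is a knight and Henry is a knave.
- Henry (knave) says "Jack is a liar" - this is FALSE (a lie) because Jack is a knight.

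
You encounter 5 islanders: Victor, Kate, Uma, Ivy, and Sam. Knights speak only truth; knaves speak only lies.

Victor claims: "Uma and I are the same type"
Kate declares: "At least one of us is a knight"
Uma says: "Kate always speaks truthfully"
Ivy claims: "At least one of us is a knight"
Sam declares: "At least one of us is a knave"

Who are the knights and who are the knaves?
Victor is a knave.
Kate is a knight.
Uma is a knight.
Ivy is a knight.
Sam is a knight.

Verification:
- Victor (knave) says "Uma and I are the same type" - this is FALSE (a lie) because Victor is a knave and Uma is a knight.
- Kate (knight) says "At least one of us is a knight" - this is TRUE because Kate, Uma, Ivy, and Sam are knights.
- Uma (knight) says "Kate always speaks truthfully" - this is TRUE because Kate is a knight.
- Ivy (knight) says "At least one of us is a knight" - this is TRUE because Kate, Uma, Ivy, and Sam are knights.
- Sam (knight) says "At least one of us is a knave" - this is TRUE because Victor is a knave.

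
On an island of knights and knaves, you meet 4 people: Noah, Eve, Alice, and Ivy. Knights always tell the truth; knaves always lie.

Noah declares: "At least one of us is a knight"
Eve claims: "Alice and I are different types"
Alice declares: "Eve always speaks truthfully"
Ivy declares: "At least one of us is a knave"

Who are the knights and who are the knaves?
Noah is a knight.
Eve is a knave.
Alice is a knave.
Ivy is a knight.

Verification:
- Noah (knight) says "At least one of us is a knight" - this is TRUE because Noah and Ivy are knights.
- Eve (knave) says "Alice and I are different types" - this is FALSE (a lie) because Eve is a knave and Alice is a knave.
- Alice (knave) says "Eve always speaks truthfully" - this is FALSE (a lie) because Eve is a knave.
- Ivy (knight) says "At least one of us is a knave" - this is TRUE because Eve and Alice are knaves.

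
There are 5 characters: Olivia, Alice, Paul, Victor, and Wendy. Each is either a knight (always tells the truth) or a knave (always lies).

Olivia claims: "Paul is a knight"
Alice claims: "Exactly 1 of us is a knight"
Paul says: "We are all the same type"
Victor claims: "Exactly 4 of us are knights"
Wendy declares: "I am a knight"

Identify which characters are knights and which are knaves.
Olivia is a knave.
Alice is a knight.
Paul is a knave.
Victor is a knave.
Wendy is a knave.

Verification:
- Olivia (knave) says "Paul is a knight" - this is FALSE (a lie) because Paul is a knave.
- Alice (knight) says "Exactly 1 of us is a knight" - this is TRUE because there are 1 knights.
- Paul (knave) says "We are all the same type" - this is FALSE (a lie) because Alice is a knight and Olivia, Paul, Victor, and Wendy are knaves.
- Victor (knave) says "Exactly 4 of us are knights" - this is FALSE (a lie) because there are 1 knights.
- Wendy (knave) says "I am a knight" - this is FALSE (a lie) because Wendy is a knave.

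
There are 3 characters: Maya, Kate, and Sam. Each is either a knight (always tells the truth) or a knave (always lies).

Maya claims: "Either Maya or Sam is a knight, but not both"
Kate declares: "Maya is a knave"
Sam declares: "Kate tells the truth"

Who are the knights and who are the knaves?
Maya is a knight.
Kate is a knave.
Sam is a knave.

Verification:
- Maya (knight) says "Either Maya or Sam is a knight, but not both" - this is TRUE because Maya is a knight and Sam is a knave.
- Kate (knave) says "Maya is a knave" - this is FALSE (a lie) because Maya is a knight.
- Sam (knave) says "Kate tells the truth" - this is FALSE (a lie) because Kate is a knave.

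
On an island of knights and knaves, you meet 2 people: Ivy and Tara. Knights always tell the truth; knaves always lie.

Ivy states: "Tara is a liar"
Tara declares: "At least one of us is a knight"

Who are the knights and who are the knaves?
Ivy is a knave.
Tara is a knight.

Verification:
- Ivy (knave) says "Tara is a liar" - this is FALSE (a lie) because Tara is a knight.
- Tara (knight) says "At least one of us is a knight" - this is TRUE because Tara is a knight.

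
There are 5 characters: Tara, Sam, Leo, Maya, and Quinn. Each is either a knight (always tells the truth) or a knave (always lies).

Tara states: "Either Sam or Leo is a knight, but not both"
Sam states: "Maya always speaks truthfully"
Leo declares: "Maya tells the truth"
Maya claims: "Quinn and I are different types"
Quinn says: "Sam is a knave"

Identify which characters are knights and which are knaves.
Tara is a knave.
Sam is a knight.
Leo is a knight.
Maya is a knight.
Quinn is a knave.

Verification:
- Tara (knave) says "Either Sam or Leo is a knight, but not both" - this is FALSE (a lie) because Sam is a knight and Leo is a knight.
- Sam (knight) says "Maya always speaks truthfully" - this is TRUE because Maya is a knight.
- Leo (knight) says "Maya tells the truth" - this is TRUE because Maya is a knight.
- Maya (knight) says "Quinn and I are different types" - this is TRUE because Maya is a knight and Quinn is a knave.
- Quinn (knave) says "Sam is a knave" - this is FALSE (a lie) because Sam is a knight.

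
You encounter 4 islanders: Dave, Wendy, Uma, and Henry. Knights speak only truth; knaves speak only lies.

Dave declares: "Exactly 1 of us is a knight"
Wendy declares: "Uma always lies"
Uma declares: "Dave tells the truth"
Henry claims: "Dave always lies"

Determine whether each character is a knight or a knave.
Dave is a knave.
Wendy is a knight.
Uma is a knave.
Henry is a knight.

Verification:
- Dave (knave) says "Exactly 1 of us is a knight" - this is FALSE (a lie) because there are 2 knights.
- Wendy (knight) says "Uma always lies" - this is TRUE because Uma is a knave.
- Uma (knave) says "Dave tells the truth" - this is FALSE (a lie) because Dave is a knave.
- Henry (knight) says "Dave always lies" - this is TRUE because Dave is a knave.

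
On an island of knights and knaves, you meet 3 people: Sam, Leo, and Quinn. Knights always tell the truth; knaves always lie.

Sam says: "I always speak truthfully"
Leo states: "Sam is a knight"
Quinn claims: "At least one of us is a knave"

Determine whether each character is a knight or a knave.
Sam is a knave.
Leo is a knave.
Quinn is a knight.

Verification:
- Sam (knave) says "I always speak truthfully" - this is FALSE (a lie) because Sam is a knave.
- Leo (knave) says "Sam is a knight" - this is FALSE (a lie) because Sam is a knave.
- Quinn (knight) says "At least one of us is a knave" - this is TRUE because Sam and Leo are knaves.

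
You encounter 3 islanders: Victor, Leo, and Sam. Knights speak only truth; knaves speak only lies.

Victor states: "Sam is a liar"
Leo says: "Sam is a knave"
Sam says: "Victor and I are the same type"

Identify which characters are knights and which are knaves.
Victor is a knight.
Leo is a knight.
Sam is a knave.

Verification:
- Victor (knight) says "Sam is a liar" - this is TRUE because Sam is a knave.
- Leo (knight) says "Sam is a knave" - this is TRUE because Sam is a knave.
- Sam (knave) says "Victor and I are the same type" - this is FALSE (a lie) because Sam is a knave and Victor is a knight.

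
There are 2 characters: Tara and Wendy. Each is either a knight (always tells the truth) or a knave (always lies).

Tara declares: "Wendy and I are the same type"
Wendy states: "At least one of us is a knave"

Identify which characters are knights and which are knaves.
Tara is a knave.
Wendy is a knight.

Verification:
- Tara (knave) says "Wendy and I are the same type" - this is FALSE (a lie) because Tara is a knave and Wendy is a knight.
- Wendy (knight) says "At least one of us is a knave" - this is TRUE because Tara is a knave.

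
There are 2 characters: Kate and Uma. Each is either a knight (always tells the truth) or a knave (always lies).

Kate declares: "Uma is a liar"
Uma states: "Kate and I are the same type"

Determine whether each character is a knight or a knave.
Kate is a knight.
Uma is a knave.

Verification:
- Kate (knight) says "Uma is a liar" - this is TRUE because Uma is a knave.
- Uma (knave) says "Kate and I are the same type" - this is FALSE (a lie) because Uma is a knave and Kate is a knight.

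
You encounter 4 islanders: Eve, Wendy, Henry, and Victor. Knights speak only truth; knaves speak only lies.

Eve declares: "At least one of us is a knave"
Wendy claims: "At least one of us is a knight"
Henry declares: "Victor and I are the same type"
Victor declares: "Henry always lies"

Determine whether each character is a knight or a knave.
Eve is a knight.
Wendy is a knight.
Henry is a knave.
Victor is a knight.

Verification:
- Eve (knight) says "At least one of us is a knave" - this is TRUE because Henry is a knave.
- Wendy (knight) says "At least one of us is a knight" - this is TRUE because Eve, Wendy, and Victor are knights.
- Henry (knave) says "Victor and I are the same type" - this is FALSE (a lie) because Henry is a knave and Victor is a knight.
- Victor (knight) says "Henry always lies" - this is TRUE because Henry is a knave.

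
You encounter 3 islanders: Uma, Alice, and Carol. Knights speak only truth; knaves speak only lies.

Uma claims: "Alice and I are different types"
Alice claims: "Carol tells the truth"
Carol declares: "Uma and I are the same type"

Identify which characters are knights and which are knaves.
Uma is a knight.
Alice is a knave.
Carol is a knave.

Verification:
- Uma (knight) says "Alice and I are different types" - this is TRUE because Uma is a knight and Alice is a knave.
- Alice (knave) says "Carol tells the truth" - this is FALSE (a lie) because Carol is a knave.
- Carol (knave) says "Uma and I are the same type" - this is FALSE (a lie) because Carol is a knave and Uma is a knight.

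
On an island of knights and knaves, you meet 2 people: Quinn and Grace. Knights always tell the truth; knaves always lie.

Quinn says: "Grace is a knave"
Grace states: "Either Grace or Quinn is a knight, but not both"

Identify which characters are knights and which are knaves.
Quinn is a knave.
Grace is a knight.

Verification:
- Quinn (knave) says "Grace is a knave" - this is FALSE (a lie) because Grace is a knight.
- Grace (knight) says "Either Grace or Quinn is a knight, but not both" - this is TRUE because Grace is a knight and Quinn is a knave.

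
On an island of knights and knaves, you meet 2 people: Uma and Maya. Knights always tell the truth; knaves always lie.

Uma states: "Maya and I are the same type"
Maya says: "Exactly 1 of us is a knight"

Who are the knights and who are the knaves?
Uma is a knave.
Maya is a knight.

Verification:
- Uma (knave) says "Maya and I are the same type" - this is FALSE (a lie) because Uma is a knave and Maya is a knight.
- Maya (knight) says "Exactly 1 of us is a knight" - this is TRUE because there are 1 knights.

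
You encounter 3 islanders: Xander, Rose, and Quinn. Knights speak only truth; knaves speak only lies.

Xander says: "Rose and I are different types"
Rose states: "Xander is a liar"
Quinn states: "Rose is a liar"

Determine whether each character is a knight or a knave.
Xander is a knight.
Rose is a knave.
Quinn is a knight.

Verification:
- Xander (knight) says "Rose and I are different types" - this is TRUE because Xander is a knight and Rose is a knave.
- Rose (knave) says "Xander is a liar" - this is FALSE (a lie) because Xander is a knight.
- Quinn (knight) says "Rose is a liar" - this is TRUE because Rose is a knave.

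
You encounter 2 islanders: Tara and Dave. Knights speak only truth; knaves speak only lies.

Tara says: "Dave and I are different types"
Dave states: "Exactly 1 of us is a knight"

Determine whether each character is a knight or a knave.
Tara is a knave.
Dave is a knave.

Verification:
- Tara (knave) says "Dave and I are different types" - this is FALSE (a lie) because Tara is a knave and Dave is a knave.
- Dave (knave) says "Exactly 1 of us is a knight" - this is FALSE (a lie) because there are 0 knights.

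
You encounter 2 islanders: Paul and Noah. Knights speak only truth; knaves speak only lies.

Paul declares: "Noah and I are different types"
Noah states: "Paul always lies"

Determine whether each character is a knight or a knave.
Paul is a knight.
Noah is a knave.

Verification:
- Paul (knight) says "Noah and I are different types" - this is TRUE because Paul is a knight and Noah is a knave.
- Noah (knave) says "Paul always lies" - this is FALSE (a lie) because Paul is a knight.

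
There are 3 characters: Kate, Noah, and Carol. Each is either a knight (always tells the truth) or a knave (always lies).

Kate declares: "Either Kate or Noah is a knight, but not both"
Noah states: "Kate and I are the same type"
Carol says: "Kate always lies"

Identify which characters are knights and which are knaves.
Kate is a knight.
Noah is a knave.
Carol is a knave.

Verification:
- Kate (knight) says "Either Kate or Noah is a knight, but not both" - this is TRUE because Kate is a knight and Noah is a knave.
- Noah (knave) says "Kate and I are the same type" - this is FALSE (a lie) because Noah is a knave and Kate is a knight.
- Carol (knave) says "Kate always lies" - this is FALSE (a lie) because Kate is a knight.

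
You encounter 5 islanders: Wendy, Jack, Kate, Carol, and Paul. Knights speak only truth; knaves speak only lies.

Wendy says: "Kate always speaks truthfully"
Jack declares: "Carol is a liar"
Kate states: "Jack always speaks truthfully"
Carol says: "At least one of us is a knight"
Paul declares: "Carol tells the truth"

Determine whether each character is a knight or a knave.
Wendy is a knave.
Jack is a knave.
Kate is a knave.
Carol is a knight.
Paul is a knight.

Verification:
- Wendy (knave) says "Kate always speaks truthfully" - this is FALSE (a lie) because Kate is a knave.
- Jack (knave) says "Carol is a liar" - this is FALSE (a lie) because Carol is a knight.
- Kate (knave) says "Jack always speaks truthfully" - this is FALSE (a lie) because Jack is a knave.
- Carol (knight) says "At least one of us is a knight" - this is TRUE because Carol and Paul are knights.
- Paul (knight) says "Carol tells the truth" - this is TRUE because Carol is a knight.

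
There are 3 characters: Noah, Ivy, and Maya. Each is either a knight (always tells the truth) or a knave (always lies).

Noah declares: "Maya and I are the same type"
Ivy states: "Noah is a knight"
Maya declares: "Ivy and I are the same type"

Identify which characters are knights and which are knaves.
Noah is a knight.
Ivy is a knight.
Maya is a knight.

Verification:
- Noah (knight) says "Maya and I are the same type" - this is TRUE because Noah is a knight and Maya is a knight.
- Ivy (knight) says "Noah is a knight" - this is TRUE because Noah is a knight.
- Maya (knight) says "Ivy and I are the same type" - this is TRUE because Maya is a knight and Ivy is a knight.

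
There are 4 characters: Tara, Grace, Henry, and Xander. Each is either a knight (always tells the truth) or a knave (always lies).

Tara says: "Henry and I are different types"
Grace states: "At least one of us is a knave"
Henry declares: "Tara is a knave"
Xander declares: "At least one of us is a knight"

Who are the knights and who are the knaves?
Tara is a knight.
Grace is a knight.
Henry is a knave.
Xander is a knight.

Verification:
- Tara (knight) says "Henry and I are different types" - this is TRUE because Tara is a knight and Henry is a knave.
- Grace (knight) says "At least one of us is a knave" - this is TRUE because Henry is a knave.
- Henry (knave) says "Tara is a knave" - this is FALSE (a lie) because Tara is a knight.
- Xander (knight) says "At least one of us is a knight" - this is TRUE because Tara, Grace, and Xander are knights.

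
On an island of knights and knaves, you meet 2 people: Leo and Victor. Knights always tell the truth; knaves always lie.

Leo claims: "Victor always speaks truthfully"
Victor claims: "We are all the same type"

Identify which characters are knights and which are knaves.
Leo is a knight.
Victor is a knight.

Verification:
- Leo (knight) says "Victor always speaks truthfully" - this is TRUE because Victor is a knight.
- Victor (knight) says "We are all the same type" - this is TRUE because Leo and Victor are knights.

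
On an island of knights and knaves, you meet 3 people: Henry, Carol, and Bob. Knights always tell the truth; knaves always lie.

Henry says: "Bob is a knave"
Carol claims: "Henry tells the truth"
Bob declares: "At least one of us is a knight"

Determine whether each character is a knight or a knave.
Henry is a knave.
Carol is a knave.
Bob is a knight.

Verification:
- Henry (knave) says "Bob is a knave" - this is FALSE (a lie) because Bob is a knight.
- Carol (knave) says "Henry tells the truth" - this is FALSE (a lie) because Henry is a knave.
- Bob (knight) says "At least one of us is a knight" - this is TRUE because Bob is a knight.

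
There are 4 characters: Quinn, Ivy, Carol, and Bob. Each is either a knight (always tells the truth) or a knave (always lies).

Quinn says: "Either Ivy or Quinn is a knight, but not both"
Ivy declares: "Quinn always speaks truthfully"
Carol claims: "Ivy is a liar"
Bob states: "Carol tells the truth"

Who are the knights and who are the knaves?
Quinn is a knave.
Ivy is a knave.
Carol is a knight.
Bob is a knight.

Verification:
- Quinn (knave) says "Either Ivy or Quinn is a knight, but not both" - this is FALSE (a lie) because Ivy is a knave and Quinn is a knave.
- Ivy (knave) says "Quinn always speaks truthfully" - this is FALSE (a lie) because Quinn is a knave.
- Carol (knight) says "Ivy is a liar" - this is TRUE because Ivy is a knave.
- Bob (knight) says "Carol tells the truth" - this is TRUE because Carol is a knight.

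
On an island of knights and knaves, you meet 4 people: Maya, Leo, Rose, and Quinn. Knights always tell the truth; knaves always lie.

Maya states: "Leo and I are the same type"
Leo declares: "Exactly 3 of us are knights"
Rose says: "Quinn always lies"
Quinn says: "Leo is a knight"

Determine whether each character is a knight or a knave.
Maya is a knight.
Leo is a knight.
Rose is a knave.
Quinn is a knight.

Verification:
- Maya (knight) says "Leo and I are the same type" - this is TRUE because Maya is a knight and Leo is a knight.
- Leo (knight) says "Exactly 3 of us are knights" - this is TRUE because there are 3 knights.
- Rose (knave) says "Quinn always lies" - this is FALSE (a lie) because Quinn is a knight.
- Quinn (knight) says "Leo is a knight" - this is TRUE because Leo is a knight.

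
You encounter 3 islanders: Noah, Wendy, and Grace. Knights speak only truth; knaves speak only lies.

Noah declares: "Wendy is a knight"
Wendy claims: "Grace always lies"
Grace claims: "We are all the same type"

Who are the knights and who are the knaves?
Noah is a knight.
Wendy is a knight.
Grace is a knave.

Verification:
- Noah (knight) says "Wendy is a knight" - this is TRUE because Wendy is a knight.
- Wendy (knight) says "Grace always lies" - this is TRUE because Grace is a knave.
- Grace (knave) says "We are all the same type" - this is FALSE (a lie) because Noah and Wendy are knights and Grace is a knave.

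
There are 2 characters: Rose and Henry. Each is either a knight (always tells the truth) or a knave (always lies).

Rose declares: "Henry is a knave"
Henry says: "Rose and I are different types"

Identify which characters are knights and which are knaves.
Rose is a knave.
Henry is a knight.

Verification:
- Rose (knave) says "Henry is a knave" - this is FALSE (a lie) because Henry is a knight.
- Henry (knight) says "Rose and I are different types" - this is TRUE because Henry is a knight and Rose is a knave.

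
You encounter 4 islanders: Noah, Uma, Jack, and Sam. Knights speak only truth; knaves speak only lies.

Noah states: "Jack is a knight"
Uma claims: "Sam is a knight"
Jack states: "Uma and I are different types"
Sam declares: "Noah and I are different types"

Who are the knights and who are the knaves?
Noah is a knave.
Uma is a knave.
Jack is a knave.
Sam is a knave.

Verification:
- Noah (knave) says "Jack is a knight" - this is FALSE (a lie) because Jack is a knave.
- Uma (knave) says "Sam is a knight" - this is FALSE (a lie) because Sam is a knave.
- Jack (knave) says "Uma and I are different types" - this is FALSE (a lie) because Jack is a knave and Uma is a knave.
- Sam (knave) says "Noah and I are different types" - this is FALSE (a lie) because Sam is a knave and Noah is a knave.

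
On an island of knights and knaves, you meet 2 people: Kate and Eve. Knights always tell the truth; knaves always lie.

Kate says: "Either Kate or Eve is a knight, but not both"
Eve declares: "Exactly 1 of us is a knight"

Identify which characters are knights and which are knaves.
Kate is a knave.
Eve is a knave.

Verification:
- Kate (knave) says "Either Kate or Eve is a knight, but not both" - this is FALSE (a lie) because Kate is a knave and Eve is a knave.
- Eve (knave) says "Exactly 1 of us is a knight" - this is FALSE (a lie) because there are 0 knights.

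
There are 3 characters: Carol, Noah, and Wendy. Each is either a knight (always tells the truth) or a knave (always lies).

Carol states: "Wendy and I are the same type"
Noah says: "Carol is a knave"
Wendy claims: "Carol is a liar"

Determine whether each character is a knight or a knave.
Carol is a knave.
Noah is a knight.
Wendy is a knight.

Verification:
- Carol (knave) says "Wendy and I are the same type" - this is FALSE (a lie) because Carol is a knave and Wendy is a knight.
- Noah (knight) says "Carol is a knave" - this is TRUE because Carol is a knave.
- Wendy (knight) says "Carol is a liar" - this is TRUE because Carol is a knave.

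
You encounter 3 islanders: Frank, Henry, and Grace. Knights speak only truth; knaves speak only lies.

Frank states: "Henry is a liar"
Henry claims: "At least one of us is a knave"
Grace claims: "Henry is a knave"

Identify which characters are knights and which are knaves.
Frank is a knave.
Henry is a knight.
Grace is a knave.

Verification:
- Frank (knave) says "Henry is a liar" - this is FALSE (a lie) because Henry is a knight.
- Henry (knight) says "At least one of us is a knave" - this is TRUE because Frank and Grace are knaves.
- Grace (knave) says "Henry is a knave" - this is FALSE (a lie) because Henry is a knight.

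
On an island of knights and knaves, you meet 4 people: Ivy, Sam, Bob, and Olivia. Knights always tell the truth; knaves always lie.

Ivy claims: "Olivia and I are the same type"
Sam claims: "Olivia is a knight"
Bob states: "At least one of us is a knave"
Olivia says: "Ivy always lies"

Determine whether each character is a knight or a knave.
Ivy is a knave.
Sam is a knight.
Bob is a knight.
Olivia is a knight.

Verification:
- Ivy (knave) says "Olivia and I are the same type" - this is FALSE (a lie) because Ivy is a knave and Olivia is a knight.
- Sam (knight) says "Olivia is a knight" - this is TRUE because Olivia is a knight.
- Bob (knight) says "At least one of us is a knave" - this is TRUE because Ivy is a knave.
- Olivia (knight) says "Ivy always lies" - this is TRUE because Ivy is a knave.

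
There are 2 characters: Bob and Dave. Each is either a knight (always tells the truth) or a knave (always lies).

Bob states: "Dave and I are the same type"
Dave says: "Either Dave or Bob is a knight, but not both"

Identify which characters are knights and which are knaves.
Bob is a knave.
Dave is a knight.

Verification:
- Bob (knave) says "Dave and I are the same type" - this is FALSE (a lie) because Bob is a knave and Dave is a knight.
- Dave (knight) says "Either Dave or Bob is a knight, but not both" - this is TRUE because Dave is a knight and Bob is a knave.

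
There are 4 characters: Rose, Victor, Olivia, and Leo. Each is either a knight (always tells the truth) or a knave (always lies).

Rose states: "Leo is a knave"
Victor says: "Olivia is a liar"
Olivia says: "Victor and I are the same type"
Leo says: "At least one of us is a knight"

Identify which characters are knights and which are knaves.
Rose is a knave.
Victor is a knight.
Olivia is a knave.
Leo is a knight.

Verification:
- Rose (knave) says "Leo is a knave" - this is FALSE (a lie) because Leo is a knight.
- Victor (knight) says "Olivia is a liar" - this is TRUE because Olivia is a knave.
- Olivia (knave) says "Victor and I are the same type" - this is FALSE (a lie) because Olivia is a knave and Victor is a knight.
- Leo (knight) says "At least one of us is a knight" - this is TRUE because Victor and Leo are knights.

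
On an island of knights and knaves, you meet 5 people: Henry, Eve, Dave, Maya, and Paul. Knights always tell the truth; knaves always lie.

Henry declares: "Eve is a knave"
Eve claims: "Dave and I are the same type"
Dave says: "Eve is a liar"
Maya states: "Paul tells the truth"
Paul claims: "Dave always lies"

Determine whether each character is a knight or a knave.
Henry is a knight.
Eve is a knave.
Dave is a knight.
Maya is a knave.
Paul is a knave.

Verification:
- Henry (knight) says "Eve is a knave" - this is TRUE because Eve is a knave.
- Eve (knave) says "Dave and I are the same type" - this is FALSE (a lie) because Eve is a knave and Dave is a knight.
- Dave (knight) says "Eve is a liar" - this is TRUE because Eve is a knave.
- Maya (knave) says "Paul tells the truth" - this is FALSE (a lie) because Paul is a knave.
- Paul (knave) says "Dave always lies" - this is FALSE (a lie) because Dave is a knight.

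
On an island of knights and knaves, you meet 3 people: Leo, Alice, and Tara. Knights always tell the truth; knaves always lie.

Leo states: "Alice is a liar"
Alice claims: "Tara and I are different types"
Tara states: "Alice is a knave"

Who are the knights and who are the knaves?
Leo is a knave.
Alice is a knight.
Tara is a knave.

Verification:
- Leo (knave) says "Alice is a liar" - this is FALSE (a lie) because Alice is a knight.
- Alice (knight) says "Tara and I are different types" - this is TRUE because Alice is a knight and Tara is a knave.
- Tara (knave) says "Alice is a knave" - this is FALSE (a lie) because Alice is a knight.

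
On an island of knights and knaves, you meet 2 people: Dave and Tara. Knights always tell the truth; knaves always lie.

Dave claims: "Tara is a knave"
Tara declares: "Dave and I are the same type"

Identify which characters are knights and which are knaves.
Dave is a knight.
Tara is a knave.

Verification:
- Dave (knight) says "Tara is a knave" - this is TRUE because Tara is a knave.
- Tara (knave) says "Dave and I are the same type" - this is FALSE (a lie) because Tara is a knave and Dave is a knight.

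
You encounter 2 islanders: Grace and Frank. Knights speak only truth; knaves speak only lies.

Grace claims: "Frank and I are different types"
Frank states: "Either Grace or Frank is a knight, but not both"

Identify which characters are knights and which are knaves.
Grace is a knave.
Frank is a knave.

Verification:
- Grace (knave) says "Frank and I are different types" - this is FALSE (a lie) because Grace is a knave and Frank is a knave.
- Frank (knave) says "Either Grace or Frank is a knight, but not both" - this is FALSE (a lie) because Grace is a knave and Frank is a knave.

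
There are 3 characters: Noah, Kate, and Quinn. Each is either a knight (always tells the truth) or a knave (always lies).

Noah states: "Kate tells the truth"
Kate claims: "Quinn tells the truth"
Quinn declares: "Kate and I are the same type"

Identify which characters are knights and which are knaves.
Noah is a knight.
Kate is a knight.
Quinn is a knight.

Verification:
- Noah (knight) says "Kate tells the truth" - this is TRUE because Kate is a knight.
- Kate (knight) says "Quinn tells the truth" - this is TRUE because Quinn is a knight.
- Quinn (knight) says "Kate and I are the same type" - this is TRUE because Quinn is a knight and Kate is a knight.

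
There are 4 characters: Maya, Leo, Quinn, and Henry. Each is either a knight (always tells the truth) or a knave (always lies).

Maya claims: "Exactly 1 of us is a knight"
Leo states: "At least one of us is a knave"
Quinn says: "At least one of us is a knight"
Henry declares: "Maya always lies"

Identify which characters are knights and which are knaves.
Maya is a knave.
Leo is a knight.
Quinn is a knight.
Henry is a knight.

Verification:
- Maya (knave) says "Exactly 1 of us is a knight" - this is FALSE (a lie) because there are 3 knights.
- Leo (knight) says "At least one of us is a knave" - this is TRUE because Maya is a knave.
- Quinn (knight) says "At least one of us is a knight" - this is TRUE because Leo, Quinn, and Henry are knights.
- Henry (knight) says "Maya always lies" - this is TRUE because Maya is a knave.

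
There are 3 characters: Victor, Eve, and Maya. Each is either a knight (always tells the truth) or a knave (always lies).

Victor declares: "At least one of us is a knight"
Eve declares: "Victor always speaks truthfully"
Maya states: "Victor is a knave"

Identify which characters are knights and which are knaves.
Victor is a knight.
Eve is a knight.
Maya is a knave.

Verification:
- Victor (knight) says "At least one of us is a knight" - this is TRUE because Victor and Eve are knights.
- Eve (knight) says "Victor always speaks truthfully" - this is TRUE because Victor is a knight.
- Maya (knave) says "Victor is a knave" - this is FALSE (a lie) because Victor is a knight.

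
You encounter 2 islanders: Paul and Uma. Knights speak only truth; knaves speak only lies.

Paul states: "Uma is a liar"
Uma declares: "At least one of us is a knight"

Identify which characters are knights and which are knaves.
Paul is a knave.
Uma is a knight.

Verification:
- Paul (knave) says "Uma is a liar" - this is FALSE (a lie) because Uma is a knight.
- Uma (knight) says "At least one of us is a knight" - this is TRUE because Uma is a knight.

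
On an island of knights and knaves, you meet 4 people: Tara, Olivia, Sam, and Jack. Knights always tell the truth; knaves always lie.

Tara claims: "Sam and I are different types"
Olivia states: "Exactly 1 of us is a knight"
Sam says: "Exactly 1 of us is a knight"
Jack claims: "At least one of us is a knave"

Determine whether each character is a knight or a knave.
Tara is a knight.
Olivia is a knave.
Sam is a knave.
Jack is a knight.

Verification:
- Tara (knight) says "Sam and I are different types" - this is TRUE because Tara is a knight and Sam is a knave.
- Olivia (knave) says "Exactly 1 of us is a knight" - this is FALSE (a lie) because there are 2 knights.
- Sam (knave) says "Exactly 1 of us is a knight" - this is FALSE (a lie) because there are 2 knights.
- Jack (knight) says "At least one of us is a knave" - this is TRUE because Olivia and Sam are knaves.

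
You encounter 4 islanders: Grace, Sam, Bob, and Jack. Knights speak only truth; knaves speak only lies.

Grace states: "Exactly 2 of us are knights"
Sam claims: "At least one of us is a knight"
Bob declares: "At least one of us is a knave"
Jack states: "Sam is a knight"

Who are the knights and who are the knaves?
Grace is a knave.
Sam is a knight.
Bob is a knight.
Jack is a knight.

Verification:
- Grace (knave) says "Exactly 2 of us are knights" - this is FALSE (a lie) because there are 3 knights.
- Sam (knight) says "At least one of us is a knight" - this is TRUE because Sam, Bob, and Jack are knights.
- Bob (knight) says "At least one of us is a knave" - this is TRUE because Grace is a knave.
- Jack (knight) says "Sam is a knight" - this is TRUE because Sam is a knight.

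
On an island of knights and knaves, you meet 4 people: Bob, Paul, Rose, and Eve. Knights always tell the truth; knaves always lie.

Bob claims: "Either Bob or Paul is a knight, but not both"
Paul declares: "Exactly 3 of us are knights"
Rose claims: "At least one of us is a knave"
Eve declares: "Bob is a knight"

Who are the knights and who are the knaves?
Bob is a knave.
Paul is a knave.
Rose is a knight.
Eve is a knave.

Verification:
- Bob (knave) says "Either Bob or Paul is a knight, but not both" - this is FALSE (a lie) because Bob is a knave and Paul is a knave.
- Paul (knave) says "Exactly 3 of us are knights" - this is FALSE (a lie) because there are 1 knights.
- Rose (knight) says "At least one of us is a knave" - this is TRUE because Bob, Paul, and Eve are knaves.
- Eve (knave) says "Bob is a knight" - this is FALSE (a lie) because Bob is a knave.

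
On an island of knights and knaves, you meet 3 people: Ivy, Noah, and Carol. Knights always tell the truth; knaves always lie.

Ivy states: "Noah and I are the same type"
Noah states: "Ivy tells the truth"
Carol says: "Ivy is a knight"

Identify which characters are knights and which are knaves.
Ivy is a knight.
Noah is a knight.
Carol is a knight.

Verification:
- Ivy (knight) says "Noah and I are the same type" - this is TRUE because Ivy is a knight and Noah is a knight.
- Noah (knight) says "Ivy tells the truth" - this is TRUE because Ivy is a knight.
- Carol (knight) says "Ivy is a knight" - this is TRUE because Ivy is a knight.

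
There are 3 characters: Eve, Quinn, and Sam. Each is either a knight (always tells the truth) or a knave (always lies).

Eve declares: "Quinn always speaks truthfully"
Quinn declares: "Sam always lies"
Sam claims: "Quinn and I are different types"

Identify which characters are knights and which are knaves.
Eve is a knave.
Quinn is a knave.
Sam is a knight.

Verification:
- Eve (knave) says "Quinn always speaks truthfully" - this is FALSE (a lie) because Quinn is a knave.
- Quinn (knave) says "Sam always lies" - this is FALSE (a lie) because Sam is a knight.
- Sam (knight) says "Quinn and I are different types" - this is TRUE because Sam is a knight and Quinn is a knave.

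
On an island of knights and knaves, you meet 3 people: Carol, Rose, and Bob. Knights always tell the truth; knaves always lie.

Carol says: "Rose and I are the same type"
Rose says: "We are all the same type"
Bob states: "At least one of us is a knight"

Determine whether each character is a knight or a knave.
Carol is a knight.
Rose is a knight.
Bob is a knight.

Verification:
- Carol (knight) says "Rose and I are the same type" - this is TRUE because Carol is a knight and Rose is a knight.
- Rose (knight) says "We are all the same type" - this is TRUE because Carol, Rose, and Bob are knights.
- Bob (knight) says "At least one of us is a knight" - this is TRUE because Carol, Rose, and Bob are knights.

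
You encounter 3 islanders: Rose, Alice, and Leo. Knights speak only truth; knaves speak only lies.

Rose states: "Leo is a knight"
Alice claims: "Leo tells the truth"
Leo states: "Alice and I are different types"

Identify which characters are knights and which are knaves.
Rose is a knave.
Alice is a knave.
Leo is a knave.

Verification:
- Rose (knave) says "Leo is a knight" - this is FALSE (a lie) because Leo is a knave.
- Alice (knave) says "Leo tells the truth" - this is FALSE (a lie) because Leo is a knave.
- Leo (knave) says "Alice and I are different types" - this is FALSE (a lie) because Leo is a knave and Alice is a knave.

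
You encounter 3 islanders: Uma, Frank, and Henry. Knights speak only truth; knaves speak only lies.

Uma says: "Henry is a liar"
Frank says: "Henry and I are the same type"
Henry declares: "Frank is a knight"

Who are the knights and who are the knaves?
Uma is a knave.
Frank is a knight.
Henry is a knight.

Verification:
- Uma (knave) says "Henry is a liar" - this is FALSE (a lie) because Henry is a knight.
- Frank (knight) says "Henry and I are the same type" - this is TRUE because Frank is a knight and Henry is a knight.
- Henry (knight) says "Frank is a knight" - this is TRUE because Frank is a knight.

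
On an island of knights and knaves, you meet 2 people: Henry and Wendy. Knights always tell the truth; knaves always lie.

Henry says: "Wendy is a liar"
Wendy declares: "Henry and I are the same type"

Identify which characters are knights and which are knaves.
Henry is a knight.
Wendy is a knave.

Verification:
- Henry (knight) says "Wendy is a liar" - this is TRUE because Wendy is a knave.
- Wendy (knave) says "Henry and I are the same type" - this is FALSE (a lie) because Wendy is a knave and Henry is a knight.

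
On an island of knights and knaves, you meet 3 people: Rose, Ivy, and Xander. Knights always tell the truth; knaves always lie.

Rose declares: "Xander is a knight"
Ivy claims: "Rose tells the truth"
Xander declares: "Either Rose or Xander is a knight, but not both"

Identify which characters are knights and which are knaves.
Rose is a knave.
Ivy is a knave.
Xander is a knave.

Verification:
- Rose (knave) says "Xander is a knight" - this is FALSE (a lie) because Xander is a knave.
- Ivy (knave) says "Rose tells the truth" - this is FALSE (a lie) because Rose is a knave.
- Xander (knave) says "Either Rose or Xander is a knight, but not both" - this is FALSE (a lie) because Rose is a knave and Xander is a knave.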